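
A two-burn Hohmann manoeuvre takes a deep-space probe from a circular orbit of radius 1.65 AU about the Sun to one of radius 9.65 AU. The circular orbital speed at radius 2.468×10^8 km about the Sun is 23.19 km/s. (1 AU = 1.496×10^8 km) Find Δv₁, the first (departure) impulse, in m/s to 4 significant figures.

Δv₁ = 7116 m/s

From the circular-orbit relation v² = μ/r at r = 2.468×10^8 km: μ = v²r = (23.19)² × 2.468×10^8 = 1.32723×10^11 km³/s².
In km: r₁ = 1.65 × 1.496×10^8 = 2.4684×10^8 km; r₂ = 9.65 × 1.496×10^8 = 1.44364×10^9 km.
Transfer-ellipse semi-major axis a_t = (r₁ + r₂)/2 = (2.4684×10^8 + 1.44364×10^9)/2 = 8.4524×10^8 km.
On the circular orbit at r = 2.4684×10^8 km, v_c = √(μ/r) = 23.188 km/s.
Vis-viva on the transfer ellipse at r = 2.4684×10^8 km gives v_t = √[μ(2/r − 1/a_t)] = 30.304 km/s.
Δv₁ = |v_t − v_c| = |30.304 − 23.188| = 7.116 km/s.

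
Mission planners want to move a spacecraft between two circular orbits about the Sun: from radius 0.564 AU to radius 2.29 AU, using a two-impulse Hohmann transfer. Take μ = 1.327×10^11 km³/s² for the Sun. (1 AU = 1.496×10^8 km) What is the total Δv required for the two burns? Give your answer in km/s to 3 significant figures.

Δv = 17.9 km/s

In km: r₁ = 0.564 × 1.496×10^8 = 8.43744×10^7 km; r₂ = 2.29 × 1.496×10^8 = 3.42584×10^8 km.
Semi-major axis of the transfer orbit: a_t = (8.43744×10^7 + 3.42584×10^8)/2 = 2.134792×10^8 km.
Circular speed at r₁: v₁ = √(μ/r₁) = √(1.327×10^11/8.43744×10^7) = 39.66 km/s.
On the transfer ellipse at r₁, vis-viva gives v_p = √[μ(2/r₁ − 1/a_t)] = 50.24 km/s.
First burn Δv₁ = |v_p − v₁| = 10.58 km/s.
At r₂, v₂ = √(μ/r₂) = 19.681 km/s.
Transfer-orbit speed at r₂: v_a = √[μ(2/r₂ − 1/a_t)] = 12.373 km/s.
Second burn Δv₂ = |v₂ − v_a| = 7.308 km/s.
Total Δv = Δv₁ + Δv₂ = 17.89 km/s.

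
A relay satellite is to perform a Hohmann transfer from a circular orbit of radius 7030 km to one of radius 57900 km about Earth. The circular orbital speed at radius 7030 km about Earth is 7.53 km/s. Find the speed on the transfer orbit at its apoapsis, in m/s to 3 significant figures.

From the circular-orbit relation v² = μ/r at r = 7030 km: μ = v²r = (7.53)² × 7030 = 3.98607×10^5 km³/s².
Transfer-ellipse semi-major axis a_t = (r₁ + r₂)/2 = (7030 + 57900)/2 = 32465 km.
The apoapsis of the transfer ellipse is at r = 57900 km.
Vis-viva: v = √[μ(2/r − 1/a_t)] = √[3.98607×10^5 × (2/57900 − 1/32465)] = 1.221 km/s.

v = 1220 m/s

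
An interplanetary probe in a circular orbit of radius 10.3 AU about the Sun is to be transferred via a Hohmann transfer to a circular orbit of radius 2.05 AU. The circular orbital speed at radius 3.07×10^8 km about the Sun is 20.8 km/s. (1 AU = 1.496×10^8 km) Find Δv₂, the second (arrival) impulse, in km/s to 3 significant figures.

Δv₂ = 6.07 km/s

From the circular-orbit relation v² = μ/r at r = 3.07×10^8 km: μ = v²r = (20.8)² × 3.07×10^8 = 1.32820×10^11 km³/s².
In km: r₁ = 10.3 × 1.496×10^8 = 1.54088×10^9 km; r₂ = 2.05 × 1.496×10^8 = 3.0668×10^8 km.
Transfer-ellipse semi-major axis a_t = (r₁ + r₂)/2 = (1.54088×10^9 + 3.0668×10^8)/2 = 9.2378×10^8 km.
Circular speed at r = 3.0668×10^8 km: v_c = √(μ/r) = 20.811 km/s.
Transfer-orbit speed at the same r (vis-viva, a = a_t): v_t = √[μ(2/r − 1/a_t)] = 26.878 km/s.
Δv₂ = |v_t − v_c| = |26.878 − 20.811| = 6.067 km/s.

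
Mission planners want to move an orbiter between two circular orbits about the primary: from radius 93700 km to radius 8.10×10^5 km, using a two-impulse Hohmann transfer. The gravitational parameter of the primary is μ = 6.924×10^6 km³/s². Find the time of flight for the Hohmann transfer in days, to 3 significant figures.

Transfer-ellipse semi-major axis a_t = (r₁ + r₂)/2 = (93700 + 8.100×10^5)/2 = 4.5185×10^5 km.
By Kepler's third law the transfer-orbit period is T = 2π√(a_t³/μ), so t = T/2 = 3.626×10^5 s.
Converting: 3.626×10^5 s ÷ 86400 s/day = 4.20 days.

t = 4.20 days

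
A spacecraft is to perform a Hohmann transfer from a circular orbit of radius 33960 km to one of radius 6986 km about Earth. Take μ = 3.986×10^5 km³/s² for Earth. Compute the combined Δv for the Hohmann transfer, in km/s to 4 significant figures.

Transfer-ellipse semi-major axis a_t = (r₁ + r₂)/2 = (33960 + 6986)/2 = 20473 km.
Circular speed at r₁: v₁ = √(μ/r₁) = √(3.986×10^5/33960) = 3.426 km/s.
On the transfer ellipse at r₁, v² = μ(2/r − 1/a) gives v_a = √[μ(2/r₁ − 1/a_t)] = 2.001 km/s.
First burn Δv₁ = |v_a − v₁| = 1.425 km/s.
Circular speed at r₂: v₂ = √(μ/r₂) = 7.554 km/s.
Transfer-orbit speed at r₂: v_p = √[μ(2/r₂ − 1/a_t)] = 9.729 km/s.
Second burn Δv₂ = |v₂ − v_p| = 2.175 km/s.
Total Δv = Δv₁ + Δv₂ = 3.600 km/s.

Δv = 3.600 km/s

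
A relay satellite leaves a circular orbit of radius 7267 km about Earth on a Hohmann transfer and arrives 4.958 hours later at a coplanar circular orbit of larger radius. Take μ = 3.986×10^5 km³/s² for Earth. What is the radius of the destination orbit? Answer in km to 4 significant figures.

Transfer time t = 4.958 hours = 17848.8 s, and t = π√(a_t³/μ).
So a_t = (μ t²/π²)^(1/3) = (3.986×10^5 × (17848.8)² / π²)^(1/3) = 23432 km.
Since a_t = (r₁ + r₂)/2, r₂ = 2a_t − r₁ = 2×23432 − 7267 = 39597 km.

r₂ = 39600 km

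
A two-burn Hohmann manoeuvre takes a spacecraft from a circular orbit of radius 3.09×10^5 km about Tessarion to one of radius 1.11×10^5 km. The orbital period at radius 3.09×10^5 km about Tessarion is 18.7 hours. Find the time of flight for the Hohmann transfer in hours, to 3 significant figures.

From Kepler's third law T² = 4π²r³/μ at r = 3.09×10^5 km, T = 18.7 hours = 18.7 × 3600 s = 67320 s: μ = 4π²r³/T² = 2.57008×10^8 km³/s².
The Hohmann ellipse has a_t = (r₁ + r₂)/2 = 2.100×10^5 km.
Transfer time t = π√(a_t³/μ) = π√((2.100×10^5)³ / 2.57008×10^8) = 18860 s.
Converting: 18860 s ÷ 3600 s/hour = 5.24 hours.

t = 5.24 hours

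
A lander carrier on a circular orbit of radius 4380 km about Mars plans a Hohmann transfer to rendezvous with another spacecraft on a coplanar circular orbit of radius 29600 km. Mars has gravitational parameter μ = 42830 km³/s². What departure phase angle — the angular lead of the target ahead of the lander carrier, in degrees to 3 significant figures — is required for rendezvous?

The Hohmann ellipse has a_t = (r₁ + r₂)/2 = 16990 km.
Transfer time t = π√(a_t³/μ) = 33618 s.
Target angular speed ω₂ = √(μ/r₂³) = 4.0638×10^-5 rad/s.
Angle swept by the target during transfer: ω₂·t = 1.3662 rad = 78.28°.
Arrival is 180° from departure on the ellipse, so φ = 180° − 78.28° = 102°.

φ = 102°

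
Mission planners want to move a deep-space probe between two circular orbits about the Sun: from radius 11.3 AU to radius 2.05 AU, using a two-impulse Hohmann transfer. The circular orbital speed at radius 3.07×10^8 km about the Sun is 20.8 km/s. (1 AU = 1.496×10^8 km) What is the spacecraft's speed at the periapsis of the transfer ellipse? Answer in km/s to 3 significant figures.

v = 27.1 km/s

From the circular-orbit relation v² = μ/r at r = 3.07×10^8 km: μ = v²r = (20.8)² × 3.07×10^8 = 1.32820×10^11 km³/s².
In km: r₁ = 11.3 × 1.496×10^8 = 1.69048×10^9 km; r₂ = 2.05 × 1.496×10^8 = 3.0668×10^8 km.
Semi-major axis of the transfer orbit: a_t = (1.69048×10^9 + 3.0668×10^8)/2 = 9.9858×10^8 km.
The periapsis of the transfer ellipse is at r = 3.0668×10^8 km.
Vis-viva: v = √[μ(2/r − 1/a_t)] = √[1.32820×10^11 × (2/3.0668×10^8 − 1/9.9858×10^8)] = 27.08 km/s.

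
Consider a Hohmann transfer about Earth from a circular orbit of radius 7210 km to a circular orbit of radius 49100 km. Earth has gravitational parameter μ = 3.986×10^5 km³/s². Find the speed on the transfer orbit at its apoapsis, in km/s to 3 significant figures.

Transfer-ellipse semi-major axis a_t = (r₁ + r₂)/2 = (7210 + 49100)/2 = 28155 km.
The apoapsis of the transfer ellipse is at r = 49100 km.
From the vis-viva equation, v = √[μ(2/r − 1/a_t)] = 1.442 km/s.

v = 1.44 km/s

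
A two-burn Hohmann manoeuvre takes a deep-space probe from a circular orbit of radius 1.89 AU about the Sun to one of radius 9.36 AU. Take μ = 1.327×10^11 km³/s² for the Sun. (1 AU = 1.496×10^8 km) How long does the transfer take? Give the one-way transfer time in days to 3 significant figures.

t = 2440 days

In km: r₁ = 1.89 × 1.496×10^8 = 2.82744×10^8 km; r₂ = 9.36 × 1.496×10^8 = 1.400256×10^9 km.
Transfer-ellipse semi-major axis a_t = (r₁ + r₂)/2 = (2.82744×10^8 + 1.400256×10^9)/2 = 8.415×10^8 km.
By Kepler's third law the transfer-orbit period is T = 2π√(a_t³/μ), so t = T/2 = 2.105×10^8 s.
Converting: 2.105×10^8 s ÷ 86400 s/day = 2440 days.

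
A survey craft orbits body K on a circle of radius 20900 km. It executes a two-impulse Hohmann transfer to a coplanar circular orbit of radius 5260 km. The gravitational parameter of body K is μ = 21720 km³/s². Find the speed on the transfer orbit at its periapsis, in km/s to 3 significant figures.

v = 2.57 km/s

Semi-major axis of the transfer orbit: a_t = (20900 + 5260)/2 = 13080 km.
At periapsis, r = 5260 km.
Applying v² = μ(2/r − 1/a_t): v = 2.569 km/s.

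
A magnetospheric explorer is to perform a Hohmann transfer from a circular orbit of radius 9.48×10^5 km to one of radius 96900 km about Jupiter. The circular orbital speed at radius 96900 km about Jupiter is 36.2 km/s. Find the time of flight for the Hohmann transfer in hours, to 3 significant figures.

t = 29.2 hours

From the circular-orbit relation v² = μ/r at r = 96900 km: μ = v²r = (36.2)² × 96900 = 1.26982×10^8 km³/s².
The Hohmann ellipse has a_t = (r₁ + r₂)/2 = 5.2245×10^5 km.
Half the transfer-orbit period gives t = π√(a_t³/μ) = 1.0528×10^5 s.
Converting: 1.0528×10^5 s ÷ 3600 s/hour = 29.2 hours.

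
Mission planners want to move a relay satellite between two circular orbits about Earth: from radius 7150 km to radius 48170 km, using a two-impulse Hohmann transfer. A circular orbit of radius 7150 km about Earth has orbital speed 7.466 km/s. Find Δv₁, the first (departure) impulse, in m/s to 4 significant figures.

Δv₁ = 2387 m/s

From the circular-orbit relation v² = μ/r at r = 7150 km: μ = v²r = (7.466)² × 7150 = 3.98549×10^5 km³/s².
The Hohmann ellipse has a_t = (r₁ + r₂)/2 = 27660 km.
Circular speed at r = 7150 km: v_c = √(μ/r) = 7.466 km/s.
Transfer-orbit speed at the same r (vis-viva, a = a_t): v_t = √[μ(2/r − 1/a_t)] = 9.853 km/s.
Δv₁ = |v_t − v_c| = |9.853 − 7.466| = 2.387 km/s.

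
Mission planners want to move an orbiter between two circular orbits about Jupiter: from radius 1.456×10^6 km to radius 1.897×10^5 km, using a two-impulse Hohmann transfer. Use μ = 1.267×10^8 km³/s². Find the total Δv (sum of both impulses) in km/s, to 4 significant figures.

The Hohmann ellipse has a_t = (r₁ + r₂)/2 = 8.2285×10^5 km.
At r₁ the circular-orbit speed is v₁ = √(μ/r₁) = 9.328 km/s.
Transfer-orbit speed at r₁ (v² = μ(2/r − 1/a)): v_a = √[μ(2/r₁ − 1/a_t)] = 4.479 km/s.
First burn Δv₁ = |v_a − v₁| = 4.849 km/s.
Circular speed at r₂: v₂ = √(μ/r₂) = 25.844 km/s.
Transfer-orbit speed at r₂: v_p = √[μ(2/r₂ − 1/a_t)] = 34.378 km/s.
Second burn Δv₂ = |v₂ − v_p| = 8.534 km/s.
Δv = Δv₁ + Δv₂ = 4.849 + 8.534 = 13.38 km/s.

Δv = 13.38 km/s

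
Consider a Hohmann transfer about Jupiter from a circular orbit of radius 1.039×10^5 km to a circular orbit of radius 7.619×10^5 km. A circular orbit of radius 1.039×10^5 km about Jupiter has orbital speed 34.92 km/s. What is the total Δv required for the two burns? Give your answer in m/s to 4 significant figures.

Δv = 17980 m/s

From the circular-orbit relation v² = μ/r at r = 1.039×10^5 km: μ = v²r = (34.92)² × 1.039×10^5 = 1.26696×10^8 km³/s².
Semi-major axis of the transfer orbit: a_t = (1.039×10^5 + 7.619×10^5)/2 = 4.329×10^5 km.
At r₁ the circular-orbit speed is v₁ = √(μ/r₁) = 34.920 km/s.
On the transfer ellipse at r₁, vis-viva equation gives v_p = √[μ(2/r₁ − 1/a_t)] = 46.326 km/s.
First burn Δv₁ = |v_p − v₁| = 11.406 km/s.
At r₂, v₂ = √(μ/r₂) = 12.8953 km/s.
Transfer-orbit speed at r₂: v_a = √[μ(2/r₂ − 1/a_t)] = 6.31753 km/s.
Second burn Δv₂ = |v₂ − v_a| = 6.5778 km/s.
Δv = Δv₁ + Δv₂ = 11.406 + 6.5778 = 17.98 km/s.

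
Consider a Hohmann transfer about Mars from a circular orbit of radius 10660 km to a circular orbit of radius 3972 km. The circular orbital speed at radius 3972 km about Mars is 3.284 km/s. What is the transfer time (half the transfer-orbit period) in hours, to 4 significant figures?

t = 2.638 hours

From the circular-orbit relation v² = μ/r at r = 3972 km: μ = v²r = (3.284)² × 3972 = 42836.7 km³/s².
The Hohmann ellipse has a_t = (r₁ + r₂)/2 = 7316 km.
Transfer time t = π√(a_t³/μ) = π√((7316)³ / 42836.7) = 9498 s.
Converting: 9498 s ÷ 3600 s/hour = 2.638 hours.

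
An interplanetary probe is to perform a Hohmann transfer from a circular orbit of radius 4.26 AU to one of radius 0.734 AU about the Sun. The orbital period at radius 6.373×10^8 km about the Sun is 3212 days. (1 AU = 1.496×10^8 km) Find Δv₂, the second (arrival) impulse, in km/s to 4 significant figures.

From Kepler's third law T² = 4π²r³/μ at r = 6.373×10^8 km, T = 3212 days = 3212 × 86400 s = 2.775168×10^8 s: μ = 4π²r³/T² = 1.32682×10^11 km³/s².
In km: r₁ = 4.26 × 1.496×10^8 = 6.37296×10^8 km; r₂ = 0.734 × 1.496×10^8 = 1.098064×10^8 km.
Transfer-ellipse semi-major axis a_t = (r₁ + r₂)/2 = (6.37296×10^8 + 1.098064×10^8)/2 = 3.735512×10^8 km.
Circular speed at r = 1.098064×10^8 km: v_c = √(μ/r) = 34.76 km/s.
Vis-viva on the transfer ellipse at r = 1.098064×10^8 km gives v_t = √[μ(2/r − 1/a_t)] = 45.40 km/s.
Δv₂ = |v_t − v_c| = |45.40 − 34.76| = 10.64 km/s.

Δv₂ = 10.64 km/s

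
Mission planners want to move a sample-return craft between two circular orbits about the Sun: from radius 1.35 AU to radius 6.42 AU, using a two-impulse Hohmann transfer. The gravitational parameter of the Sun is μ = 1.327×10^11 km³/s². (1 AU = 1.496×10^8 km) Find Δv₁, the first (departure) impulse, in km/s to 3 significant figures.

Δv₁ = 7.32 km/s

In km: r₁ = 1.35 × 1.496×10^8 = 2.0196×10^8 km; r₂ = 6.42 × 1.496×10^8 = 9.60432×10^8 km.
The Hohmann ellipse has a_t = (r₁ + r₂)/2 = 5.81196×10^8 km.
On the circular orbit at r = 2.0196×10^8 km, v_c = √(μ/r) = 25.633 km/s.
Transfer-orbit speed at the same r (vis-viva, a = a_t): v_t = √[μ(2/r − 1/a_t)] = 32.951 km/s.
Δv₁ = |v_t − v_c| = |32.951 − 25.633| = 7.318 km/s.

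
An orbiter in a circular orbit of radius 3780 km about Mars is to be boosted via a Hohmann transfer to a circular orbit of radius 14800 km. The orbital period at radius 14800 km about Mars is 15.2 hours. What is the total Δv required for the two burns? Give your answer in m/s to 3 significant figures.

From Kepler's third law T² = 4π²r³/μ at r = 14800 km, T = 15.2 hours = 15.2 × 3600 s = 54720 s: μ = 4π²r³/T² = 42741.8 km³/s².
Transfer-ellipse semi-major axis a_t = (r₁ + r₂)/2 = (3780 + 14800)/2 = 9290 km.
At r₁ the circular-orbit speed is v₁ = √(μ/r₁) = 3.36264 km/s.
On the transfer ellipse at r₁, vis-viva equation gives v_p = √[μ(2/r₁ − 1/a_t)] = 4.24427 km/s.
First burn Δv₁ = |v_p − v₁| = 0.8816 km/s.
At r₂, v₂ = √(μ/r₂) = 1.6994 km/s.
Transfer-orbit speed at r₂: v_a = √[μ(2/r₂ − 1/a_t)] = 1.0840 km/s.
Second burn Δv₂ = |v₂ − v_a| = 0.6154 km/s.
Δv = Δv₁ + Δv₂ = 0.8816 + 0.6154 = 1.497 km/s.

Δv = 1500 m/s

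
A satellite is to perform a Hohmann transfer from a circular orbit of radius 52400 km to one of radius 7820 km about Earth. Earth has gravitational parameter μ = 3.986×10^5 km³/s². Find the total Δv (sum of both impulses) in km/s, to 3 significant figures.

The Hohmann ellipse has a_t = (r₁ + r₂)/2 = 30110 km.
Circular speed at r₁: v₁ = √(μ/r₁) = √(3.986×10^5/52400) = 2.758 km/s.
On the transfer ellipse at r₁, v² = μ(2/r − 1/a) gives v_a = √[μ(2/r₁ − 1/a_t)] = 1.406 km/s.
First burn Δv₁ = |v_a − v₁| = 1.352 km/s.
Circular speed at r₂: v₂ = √(μ/r₂) = 7.139 km/s.
Transfer-orbit speed at r₂: v_p = √[μ(2/r₂ − 1/a_t)] = 9.418 km/s.
Second burn Δv₂ = |v₂ − v_p| = 2.279 km/s.
Total Δv = Δv₁ + Δv₂ = 3.631 km/s.

Δv = 3.63 km/s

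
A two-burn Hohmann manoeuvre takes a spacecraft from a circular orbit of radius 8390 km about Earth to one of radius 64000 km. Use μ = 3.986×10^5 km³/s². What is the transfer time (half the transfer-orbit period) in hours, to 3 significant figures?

t = 9.52 hours

Semi-major axis of the transfer orbit: a_t = (8390 + 64000)/2 = 36195 km.
Half the transfer-orbit period gives t = π√(a_t³/μ) = 34270 s.
Converting: 34270 s ÷ 3600 s/hour = 9.52 hours.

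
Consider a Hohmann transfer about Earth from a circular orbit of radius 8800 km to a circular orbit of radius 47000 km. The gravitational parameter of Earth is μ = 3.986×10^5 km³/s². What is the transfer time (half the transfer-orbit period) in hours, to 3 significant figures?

t = 6.44 hours

Transfer-ellipse semi-major axis a_t = (r₁ + r₂)/2 = (8800 + 47000)/2 = 27900 km.
Transfer time t = π√(a_t³/μ) = π√((27900)³ / 3.986×10^5) = 23190 s.
Converting: 23190 s ÷ 3600 s/hour = 6.44 hours.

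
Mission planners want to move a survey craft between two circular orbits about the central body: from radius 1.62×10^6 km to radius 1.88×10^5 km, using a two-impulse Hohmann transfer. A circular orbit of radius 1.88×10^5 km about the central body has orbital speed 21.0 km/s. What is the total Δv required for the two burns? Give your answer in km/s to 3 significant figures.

From the circular-orbit relation v² = μ/r at r = 1.88×10^5 km: μ = v²r = (21.0)² × 1.88×10^5 = 8.29080×10^7 km³/s².
Transfer-ellipse semi-major axis a_t = (r₁ + r₂)/2 = (1.620×10^6 + 1.880×10^5)/2 = 9.040×10^5 km.
At r₁ the circular-orbit speed is v₁ = √(μ/r₁) = 7.15386 km/s.
Transfer-orbit speed at r₁ (v² = μ(2/r − 1/a)): v_a = √[μ(2/r₁ − 1/a_t)] = 3.26239 km/s.
First burn Δv₁ = |v_a − v₁| = 3.891 km/s.
Circular speed at r₂: v₂ = √(μ/r₂) = 21.000 km/s.
Transfer-orbit speed at r₂: v_p = √[μ(2/r₂ − 1/a_t)] = 28.112 km/s.
Second burn Δv₂ = |v₂ − v_p| = 7.112 km/s.
Total Δv = Δv₁ + Δv₂ = 11.00 km/s.

Δv = 11.0 km/s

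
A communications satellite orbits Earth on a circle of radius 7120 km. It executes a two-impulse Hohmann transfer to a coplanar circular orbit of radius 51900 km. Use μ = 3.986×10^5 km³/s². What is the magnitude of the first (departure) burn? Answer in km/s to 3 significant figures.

The Hohmann ellipse has a_t = (r₁ + r₂)/2 = 29510 km.
On the circular orbit at r = 7120 km, v_c = √(μ/r) = 7.48219 km/s.
Transfer-orbit speed at the same r (vis-viva, a = a_t): v_t = √[μ(2/r − 1/a_t)] = 9.92265 km/s.
Δv₁ = |v_t − v_c| = |9.92265 − 7.48219| = 2.440 km/s.

Δv₁ = 2.44 km/s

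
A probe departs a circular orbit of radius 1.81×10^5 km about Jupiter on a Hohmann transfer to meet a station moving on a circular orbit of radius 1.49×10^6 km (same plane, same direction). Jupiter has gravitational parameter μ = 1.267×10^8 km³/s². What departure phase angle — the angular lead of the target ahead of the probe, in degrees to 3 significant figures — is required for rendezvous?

The Hohmann ellipse has a_t = (r₁ + r₂)/2 = 8.355×10^5 km.
Transfer time t = π√(a_t³/μ) = 2.1315×10^5 s.
Target angular speed ω₂ = √(μ/r₂³) = 6.1888×10^-6 rad/s.
Angle swept by the target during transfer: ω₂·t = 1.3191 rad = 75.58°.
Arrival is 180° from departure on the ellipse, so φ = 180° − 75.58° = 104°.

φ = 104°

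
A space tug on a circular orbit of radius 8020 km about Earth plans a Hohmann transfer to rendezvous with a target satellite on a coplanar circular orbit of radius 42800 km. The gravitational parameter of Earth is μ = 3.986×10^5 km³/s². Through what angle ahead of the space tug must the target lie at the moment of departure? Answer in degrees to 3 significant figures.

Transfer-ellipse semi-major axis a_t = (r₁ + r₂)/2 = (8020 + 42800)/2 = 25410 km.
Transfer time t = π√(a_t³/μ) = 20155 s.
Target angular speed ω₂ = √(μ/r₂³) = 7.1302×10^-5 rad/s.
Angle swept by the target during transfer: ω₂·t = 1.4371 rad = 82.34°.
The space tug traverses 180° on the transfer ellipse, so the target must lead by 180° − 82.34° = 97.7°.

φ = 97.7°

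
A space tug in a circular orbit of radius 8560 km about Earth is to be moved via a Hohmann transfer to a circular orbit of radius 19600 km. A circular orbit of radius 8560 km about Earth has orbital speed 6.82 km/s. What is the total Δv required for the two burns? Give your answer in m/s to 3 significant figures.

From the circular-orbit relation v² = μ/r at r = 8560 km: μ = v²r = (6.82)² × 8560 = 3.98146×10^5 km³/s².
Semi-major axis of the transfer orbit: a_t = (8560 + 19600)/2 = 14080 km.
Circular speed at r₁: v₁ = √(μ/r₁) = √(3.98146×10^5/8560) = 6.8200 km/s.
Transfer-orbit speed at r₁ (vis-viva equation): v_p = √[μ(2/r₁ − 1/a_t)] = 8.0466 km/s.
First burn Δv₁ = |v_p − v₁| = 1.2266 km/s.
At r₂, v₂ = √(μ/r₂) = 4.50706 km/s.
Transfer-orbit speed at r₂: v_a = √[μ(2/r₂ − 1/a_t)] = 3.51422 km/s.
Second burn Δv₂ = |v₂ − v_a| = 0.99284 km/s.
Δv = Δv₁ + Δv₂ = 1.2266 + 0.99284 = 2.219 km/s.

Δv = 2220 m/s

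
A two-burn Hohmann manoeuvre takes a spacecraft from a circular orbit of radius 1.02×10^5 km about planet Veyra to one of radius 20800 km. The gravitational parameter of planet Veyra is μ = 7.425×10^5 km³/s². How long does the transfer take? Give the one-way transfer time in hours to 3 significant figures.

t = 15.4 hours

Transfer-ellipse semi-major axis a_t = (r₁ + r₂)/2 = (1.020×10^5 + 20800)/2 = 61400 km.
Half the transfer-orbit period gives t = π√(a_t³/μ) = 55470 s.
Converting: 55470 s ÷ 3600 s/hour = 15.4 hours.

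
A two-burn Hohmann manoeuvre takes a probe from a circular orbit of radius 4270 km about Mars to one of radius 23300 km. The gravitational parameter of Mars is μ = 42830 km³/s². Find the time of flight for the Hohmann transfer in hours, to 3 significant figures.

t = 6.82 hours

Semi-major axis of the transfer orbit: a_t = (4270 + 23300)/2 = 13785 km.
Transfer time t = π√(a_t³/μ) = π√((13785)³ / 42830) = 24569 s.
Converting: 24569 s ÷ 3600 s/hour = 6.82 hours.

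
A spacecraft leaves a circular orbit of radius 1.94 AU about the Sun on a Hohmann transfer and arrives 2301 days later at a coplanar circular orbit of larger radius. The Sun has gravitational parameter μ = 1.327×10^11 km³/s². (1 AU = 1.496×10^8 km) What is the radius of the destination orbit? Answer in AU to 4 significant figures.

r₂ = 8.889 AU

In km: r₁ = 1.94 × 1.496×10^8 = 2.90224×10^8 km.
Transfer time t = 2301 days = 1.988064×10^8 s, and t = π√(a_t³/μ).
So a_t = (μ t²/π²)^(1/3) = (1.327×10^11 × (1.988064×10^8)² / π²)^(1/3) = 8.0999×10^8 km.
Since a_t = (r₁ + r₂)/2, r₂ = 2a_t − r₁ = 2×8.0999×10^8 − 2.90224×10^8 = 1.329756×10^9 km.
In AU: r₂ = 1.329756×10^9 / 1.496×10^8 = 8.889 AU.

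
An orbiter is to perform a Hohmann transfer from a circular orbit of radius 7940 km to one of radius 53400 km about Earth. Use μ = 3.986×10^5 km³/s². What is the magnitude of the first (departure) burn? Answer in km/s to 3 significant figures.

The Hohmann ellipse has a_t = (r₁ + r₂)/2 = 30670 km.
Circular speed at r = 7940 km: v_c = √(μ/r) = 7.085 km/s.
Vis-viva on the transfer ellipse at r = 7940 km gives v_t = √[μ(2/r − 1/a_t)] = 9.349 km/s.
Δv₁ = |v_t − v_c| = |9.349 − 7.085| = 2.264 km/s.

Δv₁ = 2.26 km/s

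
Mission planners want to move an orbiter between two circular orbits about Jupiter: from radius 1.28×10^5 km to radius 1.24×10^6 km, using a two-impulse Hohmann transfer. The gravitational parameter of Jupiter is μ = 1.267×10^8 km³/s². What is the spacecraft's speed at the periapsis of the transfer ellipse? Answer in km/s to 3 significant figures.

Transfer-ellipse semi-major axis a_t = (r₁ + r₂)/2 = (1.280×10^5 + 1.240×10^6)/2 = 6.840×10^5 km.
The periapsis of the transfer ellipse is at r = 1.280×10^5 km.
Applying v² = μ(2/r − 1/a_t): v = 42.36 km/s.

v = 42.4 km/s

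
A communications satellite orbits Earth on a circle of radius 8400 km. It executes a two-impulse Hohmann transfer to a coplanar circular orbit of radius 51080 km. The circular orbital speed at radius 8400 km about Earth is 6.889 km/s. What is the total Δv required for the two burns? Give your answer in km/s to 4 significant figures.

Δv = 3.448 km/s

From the circular-orbit relation v² = μ/r at r = 8400 km: μ = v²r = (6.889)² × 8400 = 3.98650×10^5 km³/s².
Semi-major axis of the transfer orbit: a_t = (8400 + 51080)/2 = 29740 km.
At r₁ the circular-orbit speed is v₁ = √(μ/r₁) = 6.889 km/s.
On the transfer ellipse at r₁, vis-viva equation gives v_p = √[μ(2/r₁ − 1/a_t)] = 9.028 km/s.
First burn Δv₁ = |v_p − v₁| = 2.139 km/s.
At r₂, v₂ = √(μ/r₂) = 2.794 km/s.
Transfer-orbit speed at r₂: v_a = √[μ(2/r₂ − 1/a_t)] = 1.485 km/s.
Second burn Δv₂ = |v₂ − v_a| = 1.309 km/s.
Δv = Δv₁ + Δv₂ = 2.139 + 1.309 = 3.448 km/s.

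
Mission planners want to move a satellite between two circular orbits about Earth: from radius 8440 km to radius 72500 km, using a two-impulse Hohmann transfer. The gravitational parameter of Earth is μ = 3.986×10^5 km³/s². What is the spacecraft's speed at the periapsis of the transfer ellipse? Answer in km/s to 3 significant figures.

The Hohmann ellipse has a_t = (r₁ + r₂)/2 = 40470 km.
At periapsis, r = 8440 km.
Vis-viva: v = √[μ(2/r − 1/a_t)] = √[3.986×10^5 × (2/8440 − 1/40470)] = 9.198 km/s.

v = 9.20 km/s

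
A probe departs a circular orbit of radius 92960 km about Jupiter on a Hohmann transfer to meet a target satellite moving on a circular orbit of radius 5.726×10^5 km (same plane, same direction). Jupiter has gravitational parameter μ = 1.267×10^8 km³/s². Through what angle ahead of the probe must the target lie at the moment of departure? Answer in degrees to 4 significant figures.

φ = 100.2°

Semi-major axis of the transfer orbit: a_t = (92960 + 5.726×10^5)/2 = 3.3278×10^5 km.
Transfer time t = π√(a_t³/μ) = 53579.34 s.
The target's mean motion on its circular orbit is ω₂ = √(μ/r₂³) = 2.597833×10^-5 rad/s.
Angle swept by the target during transfer: ω₂·t = 1.391902 rad = 79.7501°.
Arrival is 180° from departure on the ellipse, so φ = 180° − 79.7501° = 100.2°.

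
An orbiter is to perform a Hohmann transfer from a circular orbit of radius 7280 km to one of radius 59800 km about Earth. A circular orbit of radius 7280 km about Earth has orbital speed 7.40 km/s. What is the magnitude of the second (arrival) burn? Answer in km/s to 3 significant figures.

From the circular-orbit relation v² = μ/r at r = 7280 km: μ = v²r = (7.40)² × 7280 = 3.98653×10^5 km³/s².
The Hohmann ellipse has a_t = (r₁ + r₂)/2 = 33540 km.
Circular speed at r = 59800 km: v_c = √(μ/r) = 2.582 km/s.
Transfer-orbit speed at the same r (vis-viva, a = a_t): v_t = √[μ(2/r − 1/a_t)] = 1.203 km/s.
Δv₂ = |v_t − v_c| = |1.203 − 2.582| = 1.379 km/s.

Δv₂ = 1.38 km/s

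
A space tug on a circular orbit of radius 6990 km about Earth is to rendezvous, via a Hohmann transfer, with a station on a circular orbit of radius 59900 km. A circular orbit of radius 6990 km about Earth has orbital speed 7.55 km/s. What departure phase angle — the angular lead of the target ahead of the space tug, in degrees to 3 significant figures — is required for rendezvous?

φ = 105°

From the circular-orbit relation v² = μ/r at r = 6990 km: μ = v²r = (7.55)² × 6990 = 3.98447×10^5 km³/s².
The Hohmann ellipse has a_t = (r₁ + r₂)/2 = 33445 km.
The half-period of the transfer ellipse is t = π√(a_t³/μ) = 30440 s.
The target's mean motion on its circular orbit is ω₂ = √(μ/r₂³) = 4.306×10^-5 rad/s.
Angle swept by the target during transfer: ω₂·t = 1.3107 rad = 75.10°.
Arrival is 180° from departure on the ellipse, so φ = 180° − 75.10° = 105°.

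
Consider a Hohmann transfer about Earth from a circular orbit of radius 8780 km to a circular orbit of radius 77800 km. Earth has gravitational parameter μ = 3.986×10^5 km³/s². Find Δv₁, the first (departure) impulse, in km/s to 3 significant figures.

Δv₁ = 2.29 km/s

Semi-major axis of the transfer orbit: a_t = (8780 + 77800)/2 = 43290 km.
Circular speed at r = 8780 km: v_c = √(μ/r) = 6.738 km/s.
Transfer-orbit speed at the same r (vis-viva, a = a_t): v_t = √[μ(2/r − 1/a_t)] = 9.033 km/s.
Δv₁ = |v_t − v_c| = |9.033 − 6.738| = 2.295 km/s.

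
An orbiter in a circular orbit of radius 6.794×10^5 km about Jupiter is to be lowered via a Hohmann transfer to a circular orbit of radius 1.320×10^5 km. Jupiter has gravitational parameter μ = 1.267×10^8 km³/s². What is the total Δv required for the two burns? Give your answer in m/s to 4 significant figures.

Δv = 14980 m/s

Transfer-ellipse semi-major axis a_t = (r₁ + r₂)/2 = (6.794×10^5 + 1.320×10^5)/2 = 4.057×10^5 km.
At r₁ the circular-orbit speed is v₁ = √(μ/r₁) = 13.6561 km/s.
Transfer-orbit speed at r₁ (vis-viva): v_a = √[μ(2/r₁ − 1/a_t)] = 7.78951 km/s.
First burn Δv₁ = |v_a − v₁| = 5.867 km/s.
At r₂, v₂ = √(μ/r₂) = 30.981 km/s.
Transfer-orbit speed at r₂: v_p = √[μ(2/r₂ − 1/a_t)] = 40.092 km/s.
Second burn Δv₂ = |v₂ − v_p| = 9.111 km/s.
Total Δv = Δv₁ + Δv₂ = 14.98 km/s.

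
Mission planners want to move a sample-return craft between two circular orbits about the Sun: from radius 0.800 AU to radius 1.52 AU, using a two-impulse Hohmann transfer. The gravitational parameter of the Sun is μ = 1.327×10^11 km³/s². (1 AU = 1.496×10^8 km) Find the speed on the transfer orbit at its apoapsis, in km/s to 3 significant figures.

In km: r₁ = 0.800 × 1.496×10^8 = 1.1968×10^8 km; r₂ = 1.52 × 1.496×10^8 = 2.27392×10^8 km.
Semi-major axis of the transfer orbit: a_t = (1.1968×10^8 + 2.27392×10^8)/2 = 1.73536×10^8 km.
At apoapsis, r = 2.27392×10^8 km.
Vis-viva: v = √[μ(2/r − 1/a_t)] = √[1.327×10^11 × (2/2.27392×10^8 − 1/1.73536×10^8)] = 20.06 km/s.

v = 20.1 km/s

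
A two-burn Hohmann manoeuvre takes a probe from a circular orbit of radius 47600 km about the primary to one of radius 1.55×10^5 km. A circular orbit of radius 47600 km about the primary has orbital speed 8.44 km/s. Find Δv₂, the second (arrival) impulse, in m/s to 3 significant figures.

Δv₂ = 1470 m/s

From the circular-orbit relation v² = μ/r at r = 47600 km: μ = v²r = (8.44)² × 47600 = 3.39072×10^6 km³/s².
Transfer-ellipse semi-major axis a_t = (r₁ + r₂)/2 = (47600 + 1.550×10^5)/2 = 1.013×10^5 km.
On the circular orbit at r = 1.550×10^5 km, v_c = √(μ/r) = 4.677 km/s.
Vis-viva on the transfer ellipse at r = 1.550×10^5 km gives v_t = √[μ(2/r − 1/a_t)] = 3.206 km/s.
Δv₂ = |v_t − v_c| = |3.206 − 4.677| = 1.471 km/s.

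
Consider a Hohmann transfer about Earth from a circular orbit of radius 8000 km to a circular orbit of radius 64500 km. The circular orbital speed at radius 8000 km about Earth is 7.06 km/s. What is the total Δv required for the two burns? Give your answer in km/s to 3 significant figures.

Δv = 3.68 km/s

From the circular-orbit relation v² = μ/r at r = 8000 km: μ = v²r = (7.06)² × 8000 = 3.98749×10^5 km³/s².
Semi-major axis of the transfer orbit: a_t = (8000 + 64500)/2 = 36250 km.
At r₁ the circular-orbit speed is v₁ = √(μ/r₁) = 7.0600 km/s.
On the transfer ellipse at r₁, vis-viva gives v_p = √[μ(2/r₁ − 1/a_t)] = 9.4174 km/s.
First burn Δv₁ = |v_p − v₁| = 2.3574 km/s.
At r₂, v₂ = √(μ/r₂) = 2.48639 km/s.
Transfer-orbit speed at r₂: v_a = √[μ(2/r₂ − 1/a_t)] = 1.16805 km/s.
Second burn Δv₂ = |v₂ − v_a| = 1.3183 km/s.
Δv = Δv₁ + Δv₂ = 2.3574 + 1.3183 = 3.676 km/s.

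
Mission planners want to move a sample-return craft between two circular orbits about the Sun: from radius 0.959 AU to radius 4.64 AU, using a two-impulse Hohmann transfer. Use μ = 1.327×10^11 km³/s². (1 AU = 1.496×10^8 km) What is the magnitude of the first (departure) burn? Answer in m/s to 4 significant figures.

In km: r₁ = 0.959 × 1.496×10^8 = 1.434664×10^8 km; r₂ = 4.64 × 1.496×10^8 = 6.94144×10^8 km.
The Hohmann ellipse has a_t = (r₁ + r₂)/2 = 4.188052×10^8 km.
Circular speed at r = 1.434664×10^8 km: v_c = √(μ/r) = 30.413 km/s.
Vis-viva on the transfer ellipse at r = 1.434664×10^8 km gives v_t = √[μ(2/r − 1/a_t)] = 39.154 km/s.
Δv₁ = |v_t − v_c| = |39.154 − 30.413| = 8.741 km/s.

Δv₁ = 8741 m/s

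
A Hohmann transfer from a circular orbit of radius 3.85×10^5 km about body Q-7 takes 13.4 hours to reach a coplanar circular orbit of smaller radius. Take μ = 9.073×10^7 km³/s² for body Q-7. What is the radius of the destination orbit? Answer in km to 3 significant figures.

Transfer time t = 13.4 hours = 48240 s, and t = π√(a_t³/μ).
So a_t = (μ t²/π²)^(1/3) = (9.073×10^7 × (48240)² / π²)^(1/3) = 2.7760×10^5 km.
Since a_t = (r₁ + r₂)/2, r₂ = 2a_t − r₁ = 2×2.7760×10^5 − 3.850×10^5 = 1.702×10^5 km.

r₂ = 1.70×10^5 km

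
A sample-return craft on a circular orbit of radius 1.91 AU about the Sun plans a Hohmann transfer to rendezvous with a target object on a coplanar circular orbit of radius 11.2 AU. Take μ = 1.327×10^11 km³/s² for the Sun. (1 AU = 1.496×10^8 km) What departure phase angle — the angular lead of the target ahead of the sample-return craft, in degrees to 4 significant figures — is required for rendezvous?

In km: r₁ = 1.91 × 1.496×10^8 = 2.85736×10^8 km; r₂ = 11.2 × 1.496×10^8 = 1.67552×10^9 km.
The Hohmann ellipse has a_t = (r₁ + r₂)/2 = 9.80628×10^8 km.
The half-period of the transfer ellipse is t = π√(a_t³/μ) = 2.6483×10^8 s.
The target's mean motion on its circular orbit is ω₂ = √(μ/r₂³) = 5.3114×10^-9 rad/s.
Angle swept by the target during transfer: ω₂·t = 1.4066 rad = 80.59°.
Arrival is 180° from departure on the ellipse, so φ = 180° − 80.59° = 99.41°.

φ = 99.41°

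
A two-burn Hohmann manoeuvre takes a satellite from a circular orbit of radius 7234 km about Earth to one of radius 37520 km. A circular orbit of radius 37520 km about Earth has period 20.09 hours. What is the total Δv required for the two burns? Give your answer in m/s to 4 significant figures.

From Kepler's third law T² = 4π²r³/μ at r = 37520 km, T = 20.09 hours = 20.09 × 3600 s = 72324 s: μ = 4π²r³/T² = 3.98642×10^5 km³/s².
The Hohmann ellipse has a_t = (r₁ + r₂)/2 = 22377 km.
Circular speed at r₁: v₁ = √(μ/r₁) = √(3.98642×10^5/7234) = 7.423 km/s.
Transfer-orbit speed at r₁ (vis-viva): v_p = √[μ(2/r₁ − 1/a_t)] = 9.612 km/s.
First burn Δv₁ = |v_p − v₁| = 2.189 km/s.
Circular speed at r₂: v₂ = √(μ/r₂) = 3.2596 km/s.
Transfer-orbit speed at r₂: v_a = √[μ(2/r₂ − 1/a_t)] = 1.8533 km/s.
Second burn Δv₂ = |v₂ − v_a| = 1.406 km/s.
Total Δv = Δv₁ + Δv₂ = 3.595 km/s.

Δv = 3595 m/s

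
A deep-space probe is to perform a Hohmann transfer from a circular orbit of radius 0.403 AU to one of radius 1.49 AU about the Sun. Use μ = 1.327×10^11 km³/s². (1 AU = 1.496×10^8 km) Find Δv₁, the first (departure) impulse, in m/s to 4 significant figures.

In km: r₁ = 0.403 × 1.496×10^8 = 6.02888×10^7 km; r₂ = 1.49 × 1.496×10^8 = 2.22904×10^8 km.
The Hohmann ellipse has a_t = (r₁ + r₂)/2 = 1.415964×10^8 km.
On the circular orbit at r = 6.02888×10^7 km, v_c = √(μ/r) = 46.916 km/s.
Transfer-orbit speed at the same r (vis-viva, a = a_t): v_t = √[μ(2/r − 1/a_t)] = 58.864 km/s.
Δv₁ = |v_t − v_c| = |58.864 − 46.916| = 11.95 km/s.

Δv₁ = 11950 m/s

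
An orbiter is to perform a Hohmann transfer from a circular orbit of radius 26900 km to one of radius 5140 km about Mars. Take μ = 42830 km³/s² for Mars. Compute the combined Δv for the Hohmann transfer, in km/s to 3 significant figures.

The Hohmann ellipse has a_t = (r₁ + r₂)/2 = 16020 km.
Circular speed at r₁: v₁ = √(μ/r₁) = √(42830/26900) = 1.2618 km/s.
Transfer-orbit speed at r₁ (vis-viva equation): v_a = √[μ(2/r₁ − 1/a_t)] = 0.71474 km/s.
First burn Δv₁ = |v_a − v₁| = 0.5471 km/s.
Circular speed at r₂: v₂ = √(μ/r₂) = 2.88664 km/s.
Transfer-orbit speed at r₂: v_p = √[μ(2/r₂ − 1/a_t)] = 3.74057 km/s.
Second burn Δv₂ = |v₂ − v_p| = 0.8539 km/s.
Total Δv = Δv₁ + Δv₂ = 1.401 km/s.

Δv = 1.40 km/s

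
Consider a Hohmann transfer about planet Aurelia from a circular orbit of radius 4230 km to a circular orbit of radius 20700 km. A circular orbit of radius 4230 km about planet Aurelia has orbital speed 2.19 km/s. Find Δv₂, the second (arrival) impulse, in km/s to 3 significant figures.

From the circular-orbit relation v² = μ/r at r = 4230 km: μ = v²r = (2.19)² × 4230 = 20287.5 km³/s².
Transfer-ellipse semi-major axis a_t = (r₁ + r₂)/2 = (4230 + 20700)/2 = 12465 km.
On the circular orbit at r = 20700 km, v_c = √(μ/r) = 0.9900 km/s.
Transfer-orbit speed at the same r (vis-viva, a = a_t): v_t = √[μ(2/r − 1/a_t)] = 0.5767 km/s.
Δv₂ = |v_t − v_c| = |0.5767 − 0.9900| = 0.4133 km/s.

Δv₂ = 0.413 km/s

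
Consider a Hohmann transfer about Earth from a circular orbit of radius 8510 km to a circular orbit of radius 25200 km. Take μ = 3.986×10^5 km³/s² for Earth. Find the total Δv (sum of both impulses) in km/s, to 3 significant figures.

Δv = 2.68 km/s

Transfer-ellipse semi-major axis a_t = (r₁ + r₂)/2 = (8510 + 25200)/2 = 16855 km.
At r₁ the circular-orbit speed is v₁ = √(μ/r₁) = 6.84390 km/s.
Transfer-orbit speed at r₁ (v² = μ(2/r − 1/a)): v_p = √[μ(2/r₁ − 1/a_t)] = 8.36835 km/s.
First burn Δv₁ = |v_p − v₁| = 1.52445 km/s.
Circular speed at r₂: v₂ = √(μ/r₂) = 3.97712 km/s.
Transfer-orbit speed at r₂: v_a = √[μ(2/r₂ − 1/a_t)] = 2.82598 km/s.
Second burn Δv₂ = |v₂ − v_a| = 1.15114 km/s.
Total Δv = Δv₁ + Δv₂ = 2.676 km/s.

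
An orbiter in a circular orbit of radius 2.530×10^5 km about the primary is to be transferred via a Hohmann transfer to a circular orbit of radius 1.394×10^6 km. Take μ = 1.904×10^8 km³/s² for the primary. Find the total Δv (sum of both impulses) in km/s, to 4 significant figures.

Δv = 13.47 km/s

The Hohmann ellipse has a_t = (r₁ + r₂)/2 = 8.235×10^5 km.
At r₁ the circular-orbit speed is v₁ = √(μ/r₁) = 27.433 km/s.
On the transfer ellipse at r₁, v² = μ(2/r − 1/a) gives v_p = √[μ(2/r₁ − 1/a_t)] = 35.692 km/s.
First burn Δv₁ = |v_p − v₁| = 8.259 km/s.
Circular speed at r₂: v₂ = √(μ/r₂) = 11.687 km/s.
Transfer-orbit speed at r₂: v_a = √[μ(2/r₂ − 1/a_t)] = 6.4778 km/s.
Second burn Δv₂ = |v₂ − v_a| = 5.209 km/s.
Total Δv = Δv₁ + Δv₂ = 13.47 km/s.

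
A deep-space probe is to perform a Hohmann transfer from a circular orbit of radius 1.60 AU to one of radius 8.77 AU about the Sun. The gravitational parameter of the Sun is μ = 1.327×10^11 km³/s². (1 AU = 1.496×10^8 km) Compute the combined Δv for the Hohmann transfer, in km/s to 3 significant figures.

In km: r₁ = 1.60 × 1.496×10^8 = 2.3936×10^8 km; r₂ = 8.77 × 1.496×10^8 = 1.311992×10^9 km.
Transfer-ellipse semi-major axis a_t = (r₁ + r₂)/2 = (2.3936×10^8 + 1.311992×10^9)/2 = 7.75676×10^8 km.
At r₁ the circular-orbit speed is v₁ = √(μ/r₁) = 23.54560 km/s.
On the transfer ellipse at r₁, vis-viva equation gives v_p = √[μ(2/r₁ − 1/a_t)] = 30.62211 km/s.
First burn Δv₁ = |v_p − v₁| = 7.077 km/s.
Circular speed at r₂: v₂ = √(μ/r₂) = 10.057 km/s.
Transfer-orbit speed at r₂: v_a = √[μ(2/r₂ − 1/a_t)] = 5.5867 km/s.
Second burn Δv₂ = |v₂ − v_a| = 4.470 km/s.
Δv = Δv₁ + Δv₂ = 7.077 + 4.470 = 11.55 km/s.

Δv = 11.5 km/s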